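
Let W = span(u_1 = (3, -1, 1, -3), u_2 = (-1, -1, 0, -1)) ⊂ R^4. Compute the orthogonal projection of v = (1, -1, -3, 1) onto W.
proj_W(v) = (3/59, 23/59, -5/59, 33/59)

Set up U = [u_1 | ... | u_2] ∈ R^(4×2). The projector onto W = col(U) is P = U (U^T U)^(-1) U^T.
Compute U^T U =
  [20, 1]
  [1, 3],
and U^T v = (-2, -1).
Solve U^T U · c = U^T v for the coefficients: c = (-5/59, -18/59). The projection is proj_W(v) = U c.
Check: (v - proj_W(v)) · u_1 = 0  (should be 0).
Check: (v - proj_W(v)) · u_2 = 0  (should be 0).
Result: proj_W(v) = (3/59, 23/59, -5/59, 33/59).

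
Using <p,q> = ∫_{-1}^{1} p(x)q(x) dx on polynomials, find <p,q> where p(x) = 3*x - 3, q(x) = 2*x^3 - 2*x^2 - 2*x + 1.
<p,q> = -18/5

Expand the product: p(x)·q(x) = 6*x^4 - 12*x^3 + 9*x - 3.
∫_{-1}^{1} of each monomial x^k gives [2/(k+1) if k even, 0 if k odd]. Integrating term-by-term (or equivalently evaluating the antiderivative F(x) = 6*x^5/5 - 3*x^4 + 9*x^2/2 - 3*x at the endpoints):
  F(1) − F(−1) = -3/10 − (33/10) = -18/5.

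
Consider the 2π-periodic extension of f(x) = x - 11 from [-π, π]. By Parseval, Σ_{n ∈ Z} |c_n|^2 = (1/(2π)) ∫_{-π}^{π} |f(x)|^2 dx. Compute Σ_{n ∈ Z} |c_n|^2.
Σ |c_n|^2 = π^2/3 + 121

Expand and integrate term by term over [-π, π]:
  ∫ (x)^2 dx = 1·(2π^3/3); ∫ 2·1·(-11)·x dx = 0 (odd integrand); ∫ (-11)^2 dx = 121·2π.
So (1/(2π)) ∫_{-π}^{π} (x - 11)^2 dx = 1π^2/3 + 121 = π^2/3 + 121.
Parseval ⇒ Σ |c_n|^2 = π^2/3 + 121.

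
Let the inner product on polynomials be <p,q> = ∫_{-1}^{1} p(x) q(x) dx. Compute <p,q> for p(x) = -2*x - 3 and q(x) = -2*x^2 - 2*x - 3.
<p,q> = 74/3

Expand the product: p(x)·q(x) = 4*x^3 + 10*x^2 + 12*x + 9.
∫_{-1}^{1} of each monomial x^k gives [2/(k+1) if k even, 0 if k odd]. Integrating term-by-term (or equivalently evaluating the antiderivative F(x) = x^4 + 10*x^3/3 + 6*x^2 + 9*x at the endpoints):
  F(1) − F(−1) = 58/3 − (-16/3) = 74/3.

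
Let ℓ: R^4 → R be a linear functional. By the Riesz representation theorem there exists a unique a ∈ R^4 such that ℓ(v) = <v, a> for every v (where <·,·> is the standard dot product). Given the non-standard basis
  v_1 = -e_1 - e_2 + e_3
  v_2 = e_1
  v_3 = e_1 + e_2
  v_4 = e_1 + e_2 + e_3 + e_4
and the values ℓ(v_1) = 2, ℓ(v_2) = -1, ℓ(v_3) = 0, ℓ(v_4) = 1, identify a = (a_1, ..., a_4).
a = (-1, 1, 2, -1)

Write a = (a_1, ..., a_4) in the standard basis. For each basis vector v_i, ℓ(v_i) = <v_i, a> is a linear equation in the a_j's. Collect the n equations into a matrix system V a = ℓ, where row i of V is v_i (expressed in the standard basis). Since V is invertible (lower-triangular with 1s on the diagonal, up to permutation), solve by back-substitution:
  V =
[[-1, -1, 1, 0],
 [1, 0, 0, 0],
 [1, 1, 0, 0],
 [1, 1, 1, 1]]
  V a = (2, -1, 0, 1)
Solving gives a = (-1, 1, 2, -1).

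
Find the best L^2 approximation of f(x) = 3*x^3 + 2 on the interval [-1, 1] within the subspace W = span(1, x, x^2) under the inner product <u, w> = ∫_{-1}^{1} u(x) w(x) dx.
g(x) = 9*x/5 + 2

The best approximation g ∈ W is the orthogonal projection of f onto W. Writing g = a_0 + a_1 x + a_2 x^2, the coefficients solve the normal equations G · a = b where
  G_{ij} = <φ_i, φ_j> and b_i = <f, φ_i>, with φ_0 = 1, φ_1 = x, φ_2 = x^2.
G =
  [2, 0, 2/3]
  [0, 2/3, 0]
  [2/3, 0, 2/5],
b = (4, 6/5, 4/3).
Solving gives a_0 = 2, a_1 = 9/5, a_2 = 0, so
  g(x) = 9*x/5 + 2.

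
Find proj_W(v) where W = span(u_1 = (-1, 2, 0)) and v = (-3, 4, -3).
proj_W(v) = (-11/5, 22/5, 0)

Set up U = [u_1 | ... | u_1] ∈ R^(3×1). The projector onto W = col(U) is P = U (U^T U)^(-1) U^T.
Compute U^T U =
  [5],
and U^T v = (11).
Solve U^T U · c = U^T v for the coefficients: c = (11/5). The projection is proj_W(v) = U c.
Check: (v - proj_W(v)) · u_1 = 0  (should be 0).
Result: proj_W(v) = (-11/5, 22/5, 0).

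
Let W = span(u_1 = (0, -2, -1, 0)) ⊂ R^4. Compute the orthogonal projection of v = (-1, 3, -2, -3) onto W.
proj_W(v) = (0, 8/5, 4/5, 0)

Set up U = [u_1 | ... | u_1] ∈ R^(4×1). The projector onto W = col(U) is P = U (U^T U)^(-1) U^T.
Compute U^T U =
  [5],
and U^T v = (-4).
Solve U^T U · c = U^T v for the coefficients: c = (-4/5). The projection is proj_W(v) = U c.
Check: (v - proj_W(v)) · u_1 = 0  (should be 0).
Result: proj_W(v) = (0, 8/5, 4/5, 0).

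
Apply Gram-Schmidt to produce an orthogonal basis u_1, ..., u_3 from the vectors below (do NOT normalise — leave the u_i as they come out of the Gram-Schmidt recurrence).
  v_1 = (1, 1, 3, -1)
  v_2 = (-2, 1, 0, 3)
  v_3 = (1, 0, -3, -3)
Orthogonal basis:
  u_1 = (1, 1, 3, -1)
  u_2 = (-5/3, 4/3, 1, 8/3)
  u_3 = (-1/4, 7/4, -3/4, -3/4)

Apply the Gram-Schmidt recurrence
  u_1 = v_1
  u_i = v_i − Σ_{j<i} ((v_i · u_j) / (u_j · u_j)) · u_j.

Step by step this gives:
  u_1 = (1, 1, 3, -1)
  u_2 = (-5/3, 4/3, 1, 8/3)
  u_3 = (-1/4, 7/4, -3/4, -3/4)

Orthogonality check:
  u_2 · u_1 = 0 (should be 0)
  u_3 · u_1 = 0 (should be 0)
  u_3 · u_2 = 0 (should be 0)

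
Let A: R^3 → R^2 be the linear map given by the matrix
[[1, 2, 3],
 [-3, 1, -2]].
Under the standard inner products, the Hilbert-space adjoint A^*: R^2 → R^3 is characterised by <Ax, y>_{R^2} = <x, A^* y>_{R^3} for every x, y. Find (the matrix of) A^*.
A^* = A^T =
[[1, -3],
 [2, 1],
 [3, -2]]

For real matrices with standard dot products, the defining identity <Ax, y> = <x, A^* y> gives (Ax)^T y = x^T (A^*) y, i.e. x^T A^T y = x^T (A^*) y. Since this holds for all x, y, we must have A^* = A^T. Therefore
A^* =
[[1, -3],
 [2, 1],
 [3, -2]].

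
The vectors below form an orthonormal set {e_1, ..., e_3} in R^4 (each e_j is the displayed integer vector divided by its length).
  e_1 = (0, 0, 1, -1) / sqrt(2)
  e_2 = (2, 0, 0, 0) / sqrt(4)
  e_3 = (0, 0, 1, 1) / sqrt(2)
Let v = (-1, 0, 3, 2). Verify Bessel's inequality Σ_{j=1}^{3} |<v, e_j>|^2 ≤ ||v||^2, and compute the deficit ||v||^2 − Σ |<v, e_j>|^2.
Σ |<v, e_j>|^2 = 14; ||v||^2 = 14; deficit = 0

Write each e_j = u_j / sqrt(<u_j, u_j>) where u_j is the displayed integer vector. Then <v, e_j> = <v, u_j> / sqrt(<u_j, u_j>), so |<v, e_j>|^2 = <v, u_j>^2 / <u_j, u_j>.
Coefficients: <v, e_1> = 1/sqrt(2), <v, e_2> = -2/sqrt(4), <v, e_3> = 5/sqrt(2).
Square and sum: Σ |<v, e_j>|^2 = 14.
Compute ||v||^2 = v·v = 14.
Deficit = 14 − 14 = 0 ≥ 0, confirming Bessel's inequality. (The deficit equals ||v − Σ <v,e_j> e_j||^2, the squared distance from v to span{e_j}.)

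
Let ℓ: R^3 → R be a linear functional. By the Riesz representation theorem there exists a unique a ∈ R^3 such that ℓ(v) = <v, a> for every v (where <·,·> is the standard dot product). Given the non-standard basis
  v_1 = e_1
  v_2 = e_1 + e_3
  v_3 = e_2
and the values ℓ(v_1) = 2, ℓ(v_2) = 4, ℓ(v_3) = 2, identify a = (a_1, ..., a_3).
a = (2, 2, 2)

Write a = (a_1, ..., a_3) in the standard basis. For each basis vector v_i, ℓ(v_i) = <v_i, a> is a linear equation in the a_j's. Collect the n equations into a matrix system V a = ℓ, where row i of V is v_i (expressed in the standard basis). Since V is invertible (lower-triangular with 1s on the diagonal, up to permutation), solve by back-substitution:
  V =
[[1, 0, 0],
 [1, 0, 1],
 [0, 1, 0]]
  V a = (2, 4, 2)
Solving gives a = (2, 2, 2).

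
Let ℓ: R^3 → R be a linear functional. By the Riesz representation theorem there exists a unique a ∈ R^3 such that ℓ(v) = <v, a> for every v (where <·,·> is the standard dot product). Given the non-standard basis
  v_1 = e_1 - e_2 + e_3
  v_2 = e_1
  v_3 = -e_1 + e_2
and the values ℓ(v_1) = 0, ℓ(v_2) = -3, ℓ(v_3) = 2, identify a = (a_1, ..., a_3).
a = (-3, -1, 2)

Write a = (a_1, ..., a_3) in the standard basis. For each basis vector v_i, ℓ(v_i) = <v_i, a> is a linear equation in the a_j's. Collect the n equations into a matrix system V a = ℓ, where row i of V is v_i (expressed in the standard basis). Since V is invertible (lower-triangular with 1s on the diagonal, up to permutation), solve by back-substitution:
  V =
[[1, -1, 1],
 [1, 0, 0],
 [-1, 1, 0]]
  V a = (0, -3, 2)
Solving gives a = (-3, -1, 2).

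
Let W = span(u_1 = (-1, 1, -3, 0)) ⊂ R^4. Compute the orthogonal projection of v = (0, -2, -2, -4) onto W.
proj_W(v) = (-4/11, 4/11, -12/11, 0)

Set up U = [u_1 | ... | u_1] ∈ R^(4×1). The projector onto W = col(U) is P = U (U^T U)^(-1) U^T.
Compute U^T U =
  [11],
and U^T v = (4).
Solve U^T U · c = U^T v for the coefficients: c = (4/11). The projection is proj_W(v) = U c.
Check: (v - proj_W(v)) · u_1 = 0  (should be 0).
Result: proj_W(v) = (-4/11, 4/11, -12/11, 0).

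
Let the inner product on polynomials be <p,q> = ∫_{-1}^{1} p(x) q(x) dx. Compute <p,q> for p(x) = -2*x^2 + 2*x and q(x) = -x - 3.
<p,q> = 8/3

Expand the product: p(x)·q(x) = 2*x^3 + 4*x^2 - 6*x.
∫_{-1}^{1} of each monomial x^k gives [2/(k+1) if k even, 0 if k odd]. Integrating term-by-term (or equivalently evaluating the antiderivative F(x) = x^4/2 + 4*x^3/3 - 3*x^2 at the endpoints):
  F(1) − F(−1) = -7/6 − (-23/6) = 8/3.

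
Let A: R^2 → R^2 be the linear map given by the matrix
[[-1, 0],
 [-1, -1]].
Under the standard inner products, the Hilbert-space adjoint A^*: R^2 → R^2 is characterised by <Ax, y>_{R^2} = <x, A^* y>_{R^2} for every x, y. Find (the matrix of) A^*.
A^* = A^T =
[[-1, -1],
 [0, -1]]

For real matrices with standard dot products, the defining identity <Ax, y> = <x, A^* y> gives (Ax)^T y = x^T (A^*) y, i.e. x^T A^T y = x^T (A^*) y. Since this holds for all x, y, we must have A^* = A^T. Therefore
A^* =
[[-1, -1],
 [0, -1]].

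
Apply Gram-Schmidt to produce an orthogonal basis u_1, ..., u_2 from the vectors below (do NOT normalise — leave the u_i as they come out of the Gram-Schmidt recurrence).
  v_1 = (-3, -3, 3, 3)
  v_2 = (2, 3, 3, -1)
Orthogonal basis:
  u_1 = (-3, -3, 3, 3)
  u_2 = (5/4, 9/4, 15/4, -1/4)

Apply the Gram-Schmidt recurrence
  u_1 = v_1
  u_i = v_i − Σ_{j<i} ((v_i · u_j) / (u_j · u_j)) · u_j.

Step by step this gives:
  u_1 = (-3, -3, 3, 3)
  u_2 = (5/4, 9/4, 15/4, -1/4)

Orthogonality check:
  u_2 · u_1 = 0 (should be 0)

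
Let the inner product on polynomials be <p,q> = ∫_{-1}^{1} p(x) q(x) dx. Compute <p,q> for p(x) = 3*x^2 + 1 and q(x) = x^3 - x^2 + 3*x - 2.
<p,q> = -148/15

Expand the product: p(x)·q(x) = 3*x^5 - 3*x^4 + 10*x^3 - 7*x^2 + 3*x - 2.
∫_{-1}^{1} of each monomial x^k gives [2/(k+1) if k even, 0 if k odd]. Integrating term-by-term (or equivalently evaluating the antiderivative F(x) = x^6/2 - 3*x^5/5 + 5*x^4/2 - 7*x^3/3 + 3*x^2/2 - 2*x at the endpoints):
  F(1) − F(−1) = -13/30 − (283/30) = -148/15.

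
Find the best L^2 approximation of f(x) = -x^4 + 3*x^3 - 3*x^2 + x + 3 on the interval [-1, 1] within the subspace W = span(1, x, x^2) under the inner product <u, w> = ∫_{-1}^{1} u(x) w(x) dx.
g(x) = -27*x^2/7 + 14*x/5 + 108/35

The best approximation g ∈ W is the orthogonal projection of f onto W. Writing g = a_0 + a_1 x + a_2 x^2, the coefficients solve the normal equations G · a = b where
  G_{ij} = <φ_i, φ_j> and b_i = <f, φ_i>, with φ_0 = 1, φ_1 = x, φ_2 = x^2.
G =
  [2, 0, 2/3]
  [0, 2/3, 0]
  [2/3, 0, 2/5],
b = (18/5, 28/15, 18/35).
Solving gives a_0 = 108/35, a_1 = 14/5, a_2 = -27/7, so
  g(x) = -27*x^2/7 + 14*x/5 + 108/35.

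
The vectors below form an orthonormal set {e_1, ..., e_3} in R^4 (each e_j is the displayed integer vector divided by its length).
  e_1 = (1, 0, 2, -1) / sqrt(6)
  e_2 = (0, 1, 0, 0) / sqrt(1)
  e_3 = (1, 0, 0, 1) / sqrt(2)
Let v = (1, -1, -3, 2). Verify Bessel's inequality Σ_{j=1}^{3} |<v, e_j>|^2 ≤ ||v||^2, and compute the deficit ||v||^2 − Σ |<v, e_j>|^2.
Σ |<v, e_j>|^2 = 41/3; ||v||^2 = 15; deficit = 4/3

Write each e_j = u_j / sqrt(<u_j, u_j>) where u_j is the displayed integer vector. Then <v, e_j> = <v, u_j> / sqrt(<u_j, u_j>), so |<v, e_j>|^2 = <v, u_j>^2 / <u_j, u_j>.
Coefficients: <v, e_1> = -7/sqrt(6), <v, e_2> = -1/sqrt(1), <v, e_3> = 3/sqrt(2).
Square and sum: Σ |<v, e_j>|^2 = 41/3.
Compute ||v||^2 = v·v = 15.
Deficit = 15 − 41/3 = 4/3 ≥ 0, confirming Bessel's inequality. (The deficit equals ||v − Σ <v,e_j> e_j||^2, the squared distance from v to span{e_j}.)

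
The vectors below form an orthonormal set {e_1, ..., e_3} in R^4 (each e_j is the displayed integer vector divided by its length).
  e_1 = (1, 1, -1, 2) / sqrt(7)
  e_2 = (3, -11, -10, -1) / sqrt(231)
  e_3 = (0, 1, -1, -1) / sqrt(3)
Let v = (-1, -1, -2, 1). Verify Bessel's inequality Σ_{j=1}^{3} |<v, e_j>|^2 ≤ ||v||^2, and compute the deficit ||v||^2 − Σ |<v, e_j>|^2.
Σ |<v, e_j>|^2 = 41/11; ||v||^2 = 7; deficit = 36/11

Write each e_j = u_j / sqrt(<u_j, u_j>) where u_j is the displayed integer vector. Then <v, e_j> = <v, u_j> / sqrt(<u_j, u_j>), so |<v, e_j>|^2 = <v, u_j>^2 / <u_j, u_j>.
Coefficients: <v, e_1> = 2/sqrt(7), <v, e_2> = 27/sqrt(231), <v, e_3> = 0/sqrt(3).
Square and sum: Σ |<v, e_j>|^2 = 41/11.
Compute ||v||^2 = v·v = 7.
Deficit = 7 − 41/11 = 36/11 ≥ 0, confirming Bessel's inequality. (The deficit equals ||v − Σ <v,e_j> e_j||^2, the squared distance from v to span{e_j}.)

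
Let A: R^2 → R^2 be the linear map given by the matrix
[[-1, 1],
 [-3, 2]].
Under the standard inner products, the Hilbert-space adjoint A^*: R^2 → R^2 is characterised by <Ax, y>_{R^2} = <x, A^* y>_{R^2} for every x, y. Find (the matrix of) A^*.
A^* = A^T =
[[-1, -3],
 [1, 2]]

For real matrices with standard dot products, the defining identity <Ax, y> = <x, A^* y> gives (Ax)^T y = x^T (A^*) y, i.e. x^T A^T y = x^T (A^*) y. Since this holds for all x, y, we must have A^* = A^T. Therefore
A^* =
[[-1, -3],
 [1, 2]].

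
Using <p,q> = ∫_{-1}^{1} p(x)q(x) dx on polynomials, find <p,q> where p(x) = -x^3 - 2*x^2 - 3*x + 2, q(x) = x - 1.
<p,q> = -76/15

Expand the product: p(x)·q(x) = -x^4 - x^3 - x^2 + 5*x - 2.
∫_{-1}^{1} of each monomial x^k gives [2/(k+1) if k even, 0 if k odd]. Integrating term-by-term (or equivalently evaluating the antiderivative F(x) = -x^5/5 - x^4/4 - x^3/3 + 5*x^2/2 - 2*x at the endpoints):
  F(1) − F(−1) = -17/60 − (287/60) = -76/15.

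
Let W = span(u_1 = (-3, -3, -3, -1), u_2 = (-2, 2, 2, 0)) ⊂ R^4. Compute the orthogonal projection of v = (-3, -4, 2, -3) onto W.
proj_W(v) = (-253/75, -89/75, -89/75, -19/25)

Set up U = [u_1 | ... | u_2] ∈ R^(4×2). The projector onto W = col(U) is P = U (U^T U)^(-1) U^T.
Compute U^T U =
  [28, -6]
  [-6, 12],
and U^T v = (18, 2).
Solve U^T U · c = U^T v for the coefficients: c = (19/25, 41/75). The projection is proj_W(v) = U c.
Check: (v - proj_W(v)) · u_1 = 0  (should be 0).
Check: (v - proj_W(v)) · u_2 = 0  (should be 0).
Result: proj_W(v) = (-253/75, -89/75, -89/75, -19/25).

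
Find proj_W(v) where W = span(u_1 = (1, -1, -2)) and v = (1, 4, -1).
proj_W(v) = (-1/6, 1/6, 1/3)

Set up U = [u_1 | ... | u_1] ∈ R^(3×1). The projector onto W = col(U) is P = U (U^T U)^(-1) U^T.
Compute U^T U =
  [6],
and U^T v = (-1).
Solve U^T U · c = U^T v for the coefficients: c = (-1/6). The projection is proj_W(v) = U c.
Check: (v - proj_W(v)) · u_1 = 0  (should be 0).
Result: proj_W(v) = (-1/6, 1/6, 1/3).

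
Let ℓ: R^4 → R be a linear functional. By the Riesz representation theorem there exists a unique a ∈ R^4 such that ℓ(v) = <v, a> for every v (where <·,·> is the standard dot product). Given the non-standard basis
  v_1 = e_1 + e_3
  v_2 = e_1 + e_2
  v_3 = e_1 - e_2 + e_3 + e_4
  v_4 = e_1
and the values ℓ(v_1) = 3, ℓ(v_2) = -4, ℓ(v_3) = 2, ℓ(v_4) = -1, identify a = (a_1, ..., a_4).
a = (-1, -3, 4, -4)

Write a = (a_1, ..., a_4) in the standard basis. For each basis vector v_i, ℓ(v_i) = <v_i, a> is a linear equation in the a_j's. Collect the n equations into a matrix system V a = ℓ, where row i of V is v_i (expressed in the standard basis). Since V is invertible (lower-triangular with 1s on the diagonal, up to permutation), solve by back-substitution:
  V =
[[1, 0, 1, 0],
 [1, 1, 0, 0],
 [1, -1, 1, 1],
 [1, 0, 0, 0]]
  V a = (3, -4, 2, -1)
Solving gives a = (-1, -3, 4, -4).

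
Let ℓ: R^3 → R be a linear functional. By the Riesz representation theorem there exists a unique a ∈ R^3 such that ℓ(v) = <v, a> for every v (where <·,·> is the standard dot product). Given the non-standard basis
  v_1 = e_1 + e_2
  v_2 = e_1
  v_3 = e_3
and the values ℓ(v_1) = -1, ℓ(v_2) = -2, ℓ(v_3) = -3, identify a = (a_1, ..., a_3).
a = (-2, 1, -3)

Write a = (a_1, ..., a_3) in the standard basis. For each basis vector v_i, ℓ(v_i) = <v_i, a> is a linear equation in the a_j's. Collect the n equations into a matrix system V a = ℓ, where row i of V is v_i (expressed in the standard basis). Since V is invertible (lower-triangular with 1s on the diagonal, up to permutation), solve by back-substitution:
  V =
[[1, 1, 0],
 [1, 0, 0],
 [0, 0, 1]]
  V a = (-1, -2, -3)
Solving gives a = (-2, 1, -3).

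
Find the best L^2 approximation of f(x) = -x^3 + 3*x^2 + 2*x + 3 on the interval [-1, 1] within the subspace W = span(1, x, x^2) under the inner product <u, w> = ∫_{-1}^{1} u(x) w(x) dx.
g(x) = 3*x^2 + 7*x/5 + 3

The best approximation g ∈ W is the orthogonal projection of f onto W. Writing g = a_0 + a_1 x + a_2 x^2, the coefficients solve the normal equations G · a = b where
  G_{ij} = <φ_i, φ_j> and b_i = <f, φ_i>, with φ_0 = 1, φ_1 = x, φ_2 = x^2.
G =
  [2, 0, 2/3]
  [0, 2/3, 0]
  [2/3, 0, 2/5],
b = (8, 14/15, 16/5).
Solving gives a_0 = 3, a_1 = 7/5, a_2 = 3, so
  g(x) = 3*x^2 + 7*x/5 + 3.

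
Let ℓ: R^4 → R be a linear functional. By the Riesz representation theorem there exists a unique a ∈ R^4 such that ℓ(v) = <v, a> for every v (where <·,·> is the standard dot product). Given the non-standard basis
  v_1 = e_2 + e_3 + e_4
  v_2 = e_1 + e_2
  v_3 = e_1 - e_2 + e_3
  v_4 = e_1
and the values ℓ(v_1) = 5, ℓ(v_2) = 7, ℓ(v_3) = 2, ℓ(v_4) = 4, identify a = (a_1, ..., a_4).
a = (4, 3, 1, 1)

Write a = (a_1, ..., a_4) in the standard basis. For each basis vector v_i, ℓ(v_i) = <v_i, a> is a linear equation in the a_j's. Collect the n equations into a matrix system V a = ℓ, where row i of V is v_i (expressed in the standard basis). Since V is invertible (lower-triangular with 1s on the diagonal, up to permutation), solve by back-substitution:
  V =
[[0, 1, 1, 1],
 [1, 1, 0, 0],
 [1, -1, 1, 0],
 [1, 0, 0, 0]]
  V a = (5, 7, 2, 4)
Solving gives a = (4, 3, 1, 1).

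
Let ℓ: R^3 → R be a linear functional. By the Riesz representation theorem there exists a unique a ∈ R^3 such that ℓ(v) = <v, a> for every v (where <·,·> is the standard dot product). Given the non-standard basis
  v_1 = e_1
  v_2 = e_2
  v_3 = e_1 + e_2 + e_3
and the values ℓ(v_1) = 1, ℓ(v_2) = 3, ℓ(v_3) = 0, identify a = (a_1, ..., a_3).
a = (1, 3, -4)

Write a = (a_1, ..., a_3) in the standard basis. For each basis vector v_i, ℓ(v_i) = <v_i, a> is a linear equation in the a_j's. Collect the n equations into a matrix system V a = ℓ, where row i of V is v_i (expressed in the standard basis). Since V is invertible (lower-triangular with 1s on the diagonal, up to permutation), solve by back-substitution:
  V =
[[1, 0, 0],
 [0, 1, 0],
 [1, 1, 1]]
  V a = (1, 3, 0)
Solving gives a = (1, 3, -4).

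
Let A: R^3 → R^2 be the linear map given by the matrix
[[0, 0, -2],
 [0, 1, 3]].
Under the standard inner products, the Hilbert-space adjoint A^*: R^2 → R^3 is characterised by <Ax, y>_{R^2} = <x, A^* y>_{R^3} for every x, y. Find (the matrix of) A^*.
A^* = A^T =
[[0, 0],
 [0, 1],
 [-2, 3]]

For real matrices with standard dot products, the defining identity <Ax, y> = <x, A^* y> gives (Ax)^T y = x^T (A^*) y, i.e. x^T A^T y = x^T (A^*) y. Since this holds for all x, y, we must have A^* = A^T. Therefore
A^* =
[[0, 0],
 [0, 1],
 [-2, 3]].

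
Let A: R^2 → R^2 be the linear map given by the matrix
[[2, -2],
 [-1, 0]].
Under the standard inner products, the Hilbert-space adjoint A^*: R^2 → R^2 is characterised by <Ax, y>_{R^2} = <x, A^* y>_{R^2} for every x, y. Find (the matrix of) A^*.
A^* = A^T =
[[2, -1],
 [-2, 0]]

For real matrices with standard dot products, the defining identity <Ax, y> = <x, A^* y> gives (Ax)^T y = x^T (A^*) y, i.e. x^T A^T y = x^T (A^*) y. Since this holds for all x, y, we must have A^* = A^T. Therefore
A^* =
[[2, -1],
 [-2, 0]].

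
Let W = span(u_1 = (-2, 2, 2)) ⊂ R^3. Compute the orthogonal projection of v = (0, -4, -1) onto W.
proj_W(v) = (5/3, -5/3, -5/3)

Set up U = [u_1 | ... | u_1] ∈ R^(3×1). The projector onto W = col(U) is P = U (U^T U)^(-1) U^T.
Compute U^T U =
  [12],
and U^T v = (-10).
Solve U^T U · c = U^T v for the coefficients: c = (-5/6). The projection is proj_W(v) = U c.
Check: (v - proj_W(v)) · u_1 = 0  (should be 0).
Result: proj_W(v) = (5/3, -5/3, -5/3).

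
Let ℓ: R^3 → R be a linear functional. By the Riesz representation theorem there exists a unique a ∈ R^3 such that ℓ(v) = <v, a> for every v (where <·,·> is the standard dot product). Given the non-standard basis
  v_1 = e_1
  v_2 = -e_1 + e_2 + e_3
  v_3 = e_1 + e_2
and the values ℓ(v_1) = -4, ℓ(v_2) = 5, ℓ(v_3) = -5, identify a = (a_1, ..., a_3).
a = (-4, -1, 2)

Write a = (a_1, ..., a_3) in the standard basis. For each basis vector v_i, ℓ(v_i) = <v_i, a> is a linear equation in the a_j's. Collect the n equations into a matrix system V a = ℓ, where row i of V is v_i (expressed in the standard basis). Since V is invertible (lower-triangular with 1s on the diagonal, up to permutation), solve by back-substitution:
  V =
[[1, 0, 0],
 [-1, 1, 1],
 [1, 1, 0]]
  V a = (-4, 5, -5)
Solving gives a = (-4, -1, 2).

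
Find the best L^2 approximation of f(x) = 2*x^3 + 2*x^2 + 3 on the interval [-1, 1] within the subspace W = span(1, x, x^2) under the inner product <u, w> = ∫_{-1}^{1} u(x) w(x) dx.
g(x) = 2*x^2 + 6*x/5 + 3

The best approximation g ∈ W is the orthogonal projection of f onto W. Writing g = a_0 + a_1 x + a_2 x^2, the coefficients solve the normal equations G · a = b where
  G_{ij} = <φ_i, φ_j> and b_i = <f, φ_i>, with φ_0 = 1, φ_1 = x, φ_2 = x^2.
G =
  [2, 0, 2/3]
  [0, 2/3, 0]
  [2/3, 0, 2/5],
b = (22/3, 4/5, 14/5).
Solving gives a_0 = 3, a_1 = 6/5, a_2 = 2, so
  g(x) = 2*x^2 + 6*x/5 + 3.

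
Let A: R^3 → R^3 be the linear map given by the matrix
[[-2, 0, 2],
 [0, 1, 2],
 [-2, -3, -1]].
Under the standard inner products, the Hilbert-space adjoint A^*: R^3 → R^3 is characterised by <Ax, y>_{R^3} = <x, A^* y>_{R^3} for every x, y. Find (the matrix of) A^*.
A^* = A^T =
[[-2, 0, -2],
 [0, 1, -3],
 [2, 2, -1]]

For real matrices with standard dot products, the defining identity <Ax, y> = <x, A^* y> gives (Ax)^T y = x^T (A^*) y, i.e. x^T A^T y = x^T (A^*) y. Since this holds for all x, y, we must have A^* = A^T. Therefore
A^* =
[[-2, 0, -2],
 [0, 1, -3],
 [2, 2, -1]].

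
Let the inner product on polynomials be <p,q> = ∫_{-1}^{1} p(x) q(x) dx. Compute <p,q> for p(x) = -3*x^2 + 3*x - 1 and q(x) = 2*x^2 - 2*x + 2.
<p,q> = -236/15

Expand the product: p(x)·q(x) = -6*x^4 + 12*x^3 - 14*x^2 + 8*x - 2.
∫_{-1}^{1} of each monomial x^k gives [2/(k+1) if k even, 0 if k odd]. Integrating term-by-term (or equivalently evaluating the antiderivative F(x) = -6*x^5/5 + 3*x^4 - 14*x^3/3 + 4*x^2 - 2*x at the endpoints):
  F(1) − F(−1) = -13/15 − (223/15) = -236/15.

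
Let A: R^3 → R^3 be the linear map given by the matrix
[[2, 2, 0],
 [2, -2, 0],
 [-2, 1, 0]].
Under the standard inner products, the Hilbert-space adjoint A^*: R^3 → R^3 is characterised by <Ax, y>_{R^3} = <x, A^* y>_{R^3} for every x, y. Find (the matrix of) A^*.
A^* = A^T =
[[2, 2, -2],
 [2, -2, 1],
 [0, 0, 0]]

For real matrices with standard dot products, the defining identity <Ax, y> = <x, A^* y> gives (Ax)^T y = x^T (A^*) y, i.e. x^T A^T y = x^T (A^*) y. Since this holds for all x, y, we must have A^* = A^T. Therefore
A^* =
[[2, 2, -2],
 [2, -2, 1],
 [0, 0, 0]].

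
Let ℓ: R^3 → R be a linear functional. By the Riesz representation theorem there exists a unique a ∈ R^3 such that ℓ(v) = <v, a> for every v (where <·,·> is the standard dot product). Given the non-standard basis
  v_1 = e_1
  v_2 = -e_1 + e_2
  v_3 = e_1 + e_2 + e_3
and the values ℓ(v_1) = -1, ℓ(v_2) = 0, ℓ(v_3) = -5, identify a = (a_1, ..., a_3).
a = (-1, -1, -3)

Write a = (a_1, ..., a_3) in the standard basis. For each basis vector v_i, ℓ(v_i) = <v_i, a> is a linear equation in the a_j's. Collect the n equations into a matrix system V a = ℓ, where row i of V is v_i (expressed in the standard basis). Since V is invertible (lower-triangular with 1s on the diagonal, up to permutation), solve by back-substitution:
  V =
[[1, 0, 0],
 [-1, 1, 0],
 [1, 1, 1]]
  V a = (-1, 0, -5)
Solving gives a = (-1, -1, -3).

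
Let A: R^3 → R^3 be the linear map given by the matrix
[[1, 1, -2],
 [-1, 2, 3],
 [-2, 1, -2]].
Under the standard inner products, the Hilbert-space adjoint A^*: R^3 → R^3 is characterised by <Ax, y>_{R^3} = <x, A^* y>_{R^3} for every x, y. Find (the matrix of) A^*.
A^* = A^T =
[[1, -1, -2],
 [1, 2, 1],
 [-2, 3, -2]]

For real matrices with standard dot products, the defining identity <Ax, y> = <x, A^* y> gives (Ax)^T y = x^T (A^*) y, i.e. x^T A^T y = x^T (A^*) y. Since this holds for all x, y, we must have A^* = A^T. Therefore
A^* =
[[1, -1, -2],
 [1, 2, 1],
 [-2, 3, -2]].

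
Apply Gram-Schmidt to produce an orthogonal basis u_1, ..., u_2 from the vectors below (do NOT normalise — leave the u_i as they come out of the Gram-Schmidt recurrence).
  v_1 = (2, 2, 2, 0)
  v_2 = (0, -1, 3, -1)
Orthogonal basis:
  u_1 = (2, 2, 2, 0)
  u_2 = (-2/3, -5/3, 7/3, -1)

Apply the Gram-Schmidt recurrence
  u_1 = v_1
  u_i = v_i − Σ_{j<i} ((v_i · u_j) / (u_j · u_j)) · u_j.

Step by step this gives:
  u_1 = (2, 2, 2, 0)
  u_2 = (-2/3, -5/3, 7/3, -1)

Orthogonality check:
  u_2 · u_1 = 0 (should be 0)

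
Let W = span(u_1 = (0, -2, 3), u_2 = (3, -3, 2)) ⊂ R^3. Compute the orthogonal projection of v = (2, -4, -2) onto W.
proj_W(v) = (237/71, -113/71, -28/71)

Set up U = [u_1 | ... | u_2] ∈ R^(3×2). The projector onto W = col(U) is P = U (U^T U)^(-1) U^T.
Compute U^T U =
  [13, 12]
  [12, 22],
and U^T v = (2, 14).
Solve U^T U · c = U^T v for the coefficients: c = (-62/71, 79/71). The projection is proj_W(v) = U c.
Check: (v - proj_W(v)) · u_1 = 0  (should be 0).
Check: (v - proj_W(v)) · u_2 = 0  (should be 0).
Result: proj_W(v) = (237/71, -113/71, -28/71).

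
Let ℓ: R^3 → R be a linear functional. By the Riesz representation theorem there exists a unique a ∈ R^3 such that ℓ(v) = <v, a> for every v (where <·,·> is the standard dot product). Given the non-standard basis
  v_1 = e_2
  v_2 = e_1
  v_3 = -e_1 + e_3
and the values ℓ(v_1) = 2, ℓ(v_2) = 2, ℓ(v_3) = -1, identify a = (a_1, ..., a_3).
a = (2, 2, 1)

Write a = (a_1, ..., a_3) in the standard basis. For each basis vector v_i, ℓ(v_i) = <v_i, a> is a linear equation in the a_j's. Collect the n equations into a matrix system V a = ℓ, where row i of V is v_i (expressed in the standard basis). Since V is invertible (lower-triangular with 1s on the diagonal, up to permutation), solve by back-substitution:
  V =
[[0, 1, 0],
 [1, 0, 0],
 [-1, 0, 1]]
  V a = (2, 2, -1)
Solving gives a = (2, 2, 1).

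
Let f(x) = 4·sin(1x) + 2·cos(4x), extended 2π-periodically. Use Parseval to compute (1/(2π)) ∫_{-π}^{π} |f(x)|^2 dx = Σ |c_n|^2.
Σ |c_n|^2 = 10

Expand |f|^2 and use orthogonality of {sin(nx), cos(mx)} on [-π, π]:
  ∫_{-π}^{π} sin(nx)^2 dx = π, ∫ cos(mx)^2 dx = π, and cross terms integrate to 0.
So ∫_{-π}^{π} f(x)^2 dx = 4^2 · π + 2^2 · π = (16 + 4)π.
Divide by 2π: (16 + 4)/2 = 10.
By Parseval, this equals Σ |c_n|^2.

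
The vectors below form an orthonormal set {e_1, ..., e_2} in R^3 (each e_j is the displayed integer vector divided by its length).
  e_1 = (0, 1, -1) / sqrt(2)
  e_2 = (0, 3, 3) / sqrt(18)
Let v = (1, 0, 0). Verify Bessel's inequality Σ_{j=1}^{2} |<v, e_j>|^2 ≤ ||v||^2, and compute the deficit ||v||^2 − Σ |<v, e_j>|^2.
Σ |<v, e_j>|^2 = 0; ||v||^2 = 1; deficit = 1

Write each e_j = u_j / sqrt(<u_j, u_j>) where u_j is the displayed integer vector. Then <v, e_j> = <v, u_j> / sqrt(<u_j, u_j>), so |<v, e_j>|^2 = <v, u_j>^2 / <u_j, u_j>.
Coefficients: <v, e_1> = 0/sqrt(2), <v, e_2> = 0/sqrt(18).
Square and sum: Σ |<v, e_j>|^2 = 0.
Compute ||v||^2 = v·v = 1.
Deficit = 1 − 0 = 1 ≥ 0, confirming Bessel's inequality. (The deficit equals ||v − Σ <v,e_j> e_j||^2, the squared distance from v to span{e_j}.)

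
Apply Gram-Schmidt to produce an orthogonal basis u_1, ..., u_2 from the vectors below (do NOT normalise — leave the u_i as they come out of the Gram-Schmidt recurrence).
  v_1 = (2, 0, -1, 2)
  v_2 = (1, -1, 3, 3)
Orthogonal basis:
  u_1 = (2, 0, -1, 2)
  u_2 = (-1/9, -1, 32/9, 17/9)

Apply the Gram-Schmidt recurrence
  u_1 = v_1
  u_i = v_i − Σ_{j<i} ((v_i · u_j) / (u_j · u_j)) · u_j.

Step by step this gives:
  u_1 = (2, 0, -1, 2)
  u_2 = (-1/9, -1, 32/9, 17/9)

Orthogonality check:
  u_2 · u_1 = 0 (should be 0)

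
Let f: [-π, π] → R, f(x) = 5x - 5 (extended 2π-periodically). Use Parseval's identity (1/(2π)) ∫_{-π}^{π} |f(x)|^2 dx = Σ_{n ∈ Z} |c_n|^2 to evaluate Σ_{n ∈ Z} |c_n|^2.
Σ |c_n|^2 = 25π^2/3 + 25

Expand and integrate term by term over [-π, π]:
  ∫ (5x)^2 dx = 25·(2π^3/3); ∫ 2·5·(-5)·x dx = 0 (odd integrand); ∫ (-5)^2 dx = 25·2π.
So (1/(2π)) ∫_{-π}^{π} (5x - 5)^2 dx = 25π^2/3 + 25 = 25π^2/3 + 25.
Parseval ⇒ Σ |c_n|^2 = 25π^2/3 + 25.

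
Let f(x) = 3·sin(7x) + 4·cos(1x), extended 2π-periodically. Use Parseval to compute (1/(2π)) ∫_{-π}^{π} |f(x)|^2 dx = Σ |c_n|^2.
Σ |c_n|^2 = 25/2

Expand |f|^2 and use orthogonality of {sin(nx), cos(mx)} on [-π, π]:
  ∫_{-π}^{π} sin(nx)^2 dx = π, ∫ cos(mx)^2 dx = π, and cross terms integrate to 0.
So ∫_{-π}^{π} f(x)^2 dx = 3^2 · π + 4^2 · π = (9 + 16)π.
Divide by 2π: (9 + 16)/2 = 25/2.
By Parseval, this equals Σ |c_n|^2.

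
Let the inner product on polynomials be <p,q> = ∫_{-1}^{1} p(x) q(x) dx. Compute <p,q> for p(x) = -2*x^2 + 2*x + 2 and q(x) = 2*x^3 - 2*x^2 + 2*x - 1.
<p,q> = 8/15

Expand the product: p(x)·q(x) = -4*x^5 + 8*x^4 - 4*x^3 + 2*x^2 + 2*x - 2.
∫_{-1}^{1} of each monomial x^k gives [2/(k+1) if k even, 0 if k odd]. Integrating term-by-term (or equivalently evaluating the antiderivative F(x) = -2*x^6/3 + 8*x^5/5 - x^4 + 2*x^3/3 + x^2 - 2*x at the endpoints):
  F(1) − F(−1) = -2/5 − (-14/15) = 8/15.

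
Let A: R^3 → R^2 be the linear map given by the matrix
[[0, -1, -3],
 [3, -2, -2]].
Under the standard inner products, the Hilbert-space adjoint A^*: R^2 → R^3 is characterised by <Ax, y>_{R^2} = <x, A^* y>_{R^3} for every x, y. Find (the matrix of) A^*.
A^* = A^T =
[[0, 3],
 [-1, -2],
 [-3, -2]]

For real matrices with standard dot products, the defining identity <Ax, y> = <x, A^* y> gives (Ax)^T y = x^T (A^*) y, i.e. x^T A^T y = x^T (A^*) y. Since this holds for all x, y, we must have A^* = A^T. Therefore
A^* =
[[0, 3],
 [-1, -2],
 [-3, -2]].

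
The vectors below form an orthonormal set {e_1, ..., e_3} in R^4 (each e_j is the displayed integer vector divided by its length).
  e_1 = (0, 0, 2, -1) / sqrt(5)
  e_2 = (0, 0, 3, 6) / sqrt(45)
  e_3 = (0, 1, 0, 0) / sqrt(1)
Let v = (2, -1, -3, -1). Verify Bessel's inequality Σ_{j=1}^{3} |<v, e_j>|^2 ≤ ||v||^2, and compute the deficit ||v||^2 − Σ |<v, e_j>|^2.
Σ |<v, e_j>|^2 = 11; ||v||^2 = 15; deficit = 4

Write each e_j = u_j / sqrt(<u_j, u_j>) where u_j is the displayed integer vector. Then <v, e_j> = <v, u_j> / sqrt(<u_j, u_j>), so |<v, e_j>|^2 = <v, u_j>^2 / <u_j, u_j>.
Coefficients: <v, e_1> = -5/sqrt(5), <v, e_2> = -15/sqrt(45), <v, e_3> = -1/sqrt(1).
Square and sum: Σ |<v, e_j>|^2 = 11.
Compute ||v||^2 = v·v = 15.
Deficit = 15 − 11 = 4 ≥ 0, confirming Bessel's inequality. (The deficit equals ||v − Σ <v,e_j> e_j||^2, the squared distance from v to span{e_j}.)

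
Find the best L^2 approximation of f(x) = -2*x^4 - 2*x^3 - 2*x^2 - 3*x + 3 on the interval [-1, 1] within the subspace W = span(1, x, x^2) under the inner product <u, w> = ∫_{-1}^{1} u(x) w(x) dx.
g(x) = -26*x^2/7 - 21*x/5 + 111/35

The best approximation g ∈ W is the orthogonal projection of f onto W. Writing g = a_0 + a_1 x + a_2 x^2, the coefficients solve the normal equations G · a = b where
  G_{ij} = <φ_i, φ_j> and b_i = <f, φ_i>, with φ_0 = 1, φ_1 = x, φ_2 = x^2.
G =
  [2, 0, 2/3]
  [0, 2/3, 0]
  [2/3, 0, 2/5],
b = (58/15, -14/5, 22/35).
Solving gives a_0 = 111/35, a_1 = -21/5, a_2 = -26/7, so
  g(x) = -26*x^2/7 - 21*x/5 + 111/35.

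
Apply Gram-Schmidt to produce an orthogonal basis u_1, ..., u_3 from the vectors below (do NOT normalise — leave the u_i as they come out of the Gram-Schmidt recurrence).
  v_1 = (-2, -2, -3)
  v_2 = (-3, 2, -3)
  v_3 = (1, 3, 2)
Orthogonal basis:
  u_1 = (-2, -2, -3)
  u_2 = (-29/17, 56/17, -18/17)
  u_3 = (12/253, 3/253, -10/253)

Apply the Gram-Schmidt recurrence
  u_1 = v_1
  u_i = v_i − Σ_{j<i} ((v_i · u_j) / (u_j · u_j)) · u_j.

Step by step this gives:
  u_1 = (-2, -2, -3)
  u_2 = (-29/17, 56/17, -18/17)
  u_3 = (12/253, 3/253, -10/253)

Orthogonality check:
  u_2 · u_1 = 0 (should be 0)
  u_3 · u_1 = 0 (should be 0)
  u_3 · u_2 = 0 (should be 0)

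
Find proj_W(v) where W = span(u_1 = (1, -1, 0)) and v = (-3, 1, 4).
proj_W(v) = (-2, 2, 0)

Set up U = [u_1 | ... | u_1] ∈ R^(3×1). The projector onto W = col(U) is P = U (U^T U)^(-1) U^T.
Compute U^T U =
  [2],
and U^T v = (-4).
Solve U^T U · c = U^T v for the coefficients: c = (-2). The projection is proj_W(v) = U c.
Check: (v - proj_W(v)) · u_1 = 0  (should be 0).
Result: proj_W(v) = (-2, 2, 0).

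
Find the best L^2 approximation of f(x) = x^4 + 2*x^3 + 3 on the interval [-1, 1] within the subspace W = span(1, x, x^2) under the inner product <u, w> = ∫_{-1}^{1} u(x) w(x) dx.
g(x) = 6*x^2/7 + 6*x/5 + 102/35

The best approximation g ∈ W is the orthogonal projection of f onto W. Writing g = a_0 + a_1 x + a_2 x^2, the coefficients solve the normal equations G · a = b where
  G_{ij} = <φ_i, φ_j> and b_i = <f, φ_i>, with φ_0 = 1, φ_1 = x, φ_2 = x^2.
G =
  [2, 0, 2/3]
  [0, 2/3, 0]
  [2/3, 0, 2/5],
b = (32/5, 4/5, 16/7).
Solving gives a_0 = 102/35, a_1 = 6/5, a_2 = 6/7, so
  g(x) = 6*x^2/7 + 6*x/5 + 102/35.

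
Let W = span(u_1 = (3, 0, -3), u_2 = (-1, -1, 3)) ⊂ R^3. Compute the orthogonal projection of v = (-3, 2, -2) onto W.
proj_W(v) = (-17/6, 7/3, -11/6)

Set up U = [u_1 | ... | u_2] ∈ R^(3×2). The projector onto W = col(U) is P = U (U^T U)^(-1) U^T.
Compute U^T U =
  [18, -12]
  [-12, 11],
and U^T v = (-3, -5).
Solve U^T U · c = U^T v for the coefficients: c = (-31/18, -7/3). The projection is proj_W(v) = U c.
Check: (v - proj_W(v)) · u_1 = 0  (should be 0).
Check: (v - proj_W(v)) · u_2 = 0  (should be 0).
Result: proj_W(v) = (-17/6, 7/3, -11/6).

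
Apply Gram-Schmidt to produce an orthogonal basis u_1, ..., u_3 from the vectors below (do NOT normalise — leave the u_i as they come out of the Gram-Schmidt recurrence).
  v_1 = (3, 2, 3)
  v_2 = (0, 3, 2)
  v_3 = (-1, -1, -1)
Orthogonal basis:
  u_1 = (3, 2, 3)
  u_2 = (-18/11, 21/11, 4/11)
  u_3 = (-5/71, -6/71, 9/71)

Apply the Gram-Schmidt recurrence
  u_1 = v_1
  u_i = v_i − Σ_{j<i} ((v_i · u_j) / (u_j · u_j)) · u_j.

Step by step this gives:
  u_1 = (3, 2, 3)
  u_2 = (-18/11, 21/11, 4/11)
  u_3 = (-5/71, -6/71, 9/71)

Orthogonality check:
  u_2 · u_1 = 0 (should be 0)
  u_3 · u_1 = 0 (should be 0)
  u_3 · u_2 = 0 (should be 0)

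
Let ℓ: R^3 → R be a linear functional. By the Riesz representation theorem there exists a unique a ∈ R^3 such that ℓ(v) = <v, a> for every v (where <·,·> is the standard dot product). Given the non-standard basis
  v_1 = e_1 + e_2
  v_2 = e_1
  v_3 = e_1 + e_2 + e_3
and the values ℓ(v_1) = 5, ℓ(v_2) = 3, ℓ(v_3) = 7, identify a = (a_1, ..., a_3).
a = (3, 2, 2)

Write a = (a_1, ..., a_3) in the standard basis. For each basis vector v_i, ℓ(v_i) = <v_i, a> is a linear equation in the a_j's. Collect the n equations into a matrix system V a = ℓ, where row i of V is v_i (expressed in the standard basis). Since V is invertible (lower-triangular with 1s on the diagonal, up to permutation), solve by back-substitution:
  V =
[[1, 1, 0],
 [1, 0, 0],
 [1, 1, 1]]
  V a = (5, 3, 7)
Solving gives a = (3, 2, 2).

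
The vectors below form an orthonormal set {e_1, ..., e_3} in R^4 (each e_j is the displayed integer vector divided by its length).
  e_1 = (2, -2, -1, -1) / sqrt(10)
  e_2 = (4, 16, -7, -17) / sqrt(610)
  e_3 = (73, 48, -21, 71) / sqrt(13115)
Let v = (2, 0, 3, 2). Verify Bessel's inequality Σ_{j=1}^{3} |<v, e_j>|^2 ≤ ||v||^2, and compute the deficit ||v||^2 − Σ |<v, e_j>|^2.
Σ |<v, e_j>|^2 = 326/43; ||v||^2 = 17; deficit = 405/43

Write each e_j = u_j / sqrt(<u_j, u_j>) where u_j is the displayed integer vector. Then <v, e_j> = <v, u_j> / sqrt(<u_j, u_j>), so |<v, e_j>|^2 = <v, u_j>^2 / <u_j, u_j>.
Coefficients: <v, e_1> = -1/sqrt(10), <v, e_2> = -47/sqrt(610), <v, e_3> = 225/sqrt(13115).
Square and sum: Σ |<v, e_j>|^2 = 326/43.
Compute ||v||^2 = v·v = 17.
Deficit = 17 − 326/43 = 405/43 ≥ 0, confirming Bessel's inequality. (The deficit equals ||v − Σ <v,e_j> e_j||^2, the squared distance from v to span{e_j}.)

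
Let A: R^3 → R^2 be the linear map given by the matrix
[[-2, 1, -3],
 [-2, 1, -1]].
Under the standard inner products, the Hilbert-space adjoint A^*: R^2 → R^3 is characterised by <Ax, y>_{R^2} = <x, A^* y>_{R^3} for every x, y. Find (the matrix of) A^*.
A^* = A^T =
[[-2, -2],
 [1, 1],
 [-3, -1]]

For real matrices with standard dot products, the defining identity <Ax, y> = <x, A^* y> gives (Ax)^T y = x^T (A^*) y, i.e. x^T A^T y = x^T (A^*) y. Since this holds for all x, y, we must have A^* = A^T. Therefore
A^* =
[[-2, -2],
 [1, 1],
 [-3, -1]].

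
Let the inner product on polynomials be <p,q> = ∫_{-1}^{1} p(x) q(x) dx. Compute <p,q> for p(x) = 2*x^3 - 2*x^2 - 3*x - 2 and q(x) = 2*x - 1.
<p,q> = 44/15

Expand the product: p(x)·q(x) = 4*x^4 - 6*x^3 - 4*x^2 - x + 2.
∫_{-1}^{1} of each monomial x^k gives [2/(k+1) if k even, 0 if k odd]. Integrating term-by-term (or equivalently evaluating the antiderivative F(x) = 4*x^5/5 - 3*x^4/2 - 4*x^3/3 - x^2/2 + 2*x at the endpoints):
  F(1) − F(−1) = -8/15 − (-52/15) = 44/15.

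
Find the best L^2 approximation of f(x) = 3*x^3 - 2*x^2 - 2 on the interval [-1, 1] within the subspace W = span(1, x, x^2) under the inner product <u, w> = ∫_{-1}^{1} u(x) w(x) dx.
g(x) = -2*x^2 + 9*x/5 - 2

The best approximation g ∈ W is the orthogonal projection of f onto W. Writing g = a_0 + a_1 x + a_2 x^2, the coefficients solve the normal equations G · a = b where
  G_{ij} = <φ_i, φ_j> and b_i = <f, φ_i>, with φ_0 = 1, φ_1 = x, φ_2 = x^2.
G =
  [2, 0, 2/3]
  [0, 2/3, 0]
  [2/3, 0, 2/5],
b = (-16/3, 6/5, -32/15).
Solving gives a_0 = -2, a_1 = 9/5, a_2 = -2, so
  g(x) = -2*x^2 + 9*x/5 - 2.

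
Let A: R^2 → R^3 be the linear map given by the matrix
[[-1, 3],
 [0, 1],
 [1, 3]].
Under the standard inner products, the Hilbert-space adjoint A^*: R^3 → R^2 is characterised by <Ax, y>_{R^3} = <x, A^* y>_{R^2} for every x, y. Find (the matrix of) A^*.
A^* = A^T =
[[-1, 0, 1],
 [3, 1, 3]]

For real matrices with standard dot products, the defining identity <Ax, y> = <x, A^* y> gives (Ax)^T y = x^T (A^*) y, i.e. x^T A^T y = x^T (A^*) y. Since this holds for all x, y, we must have A^* = A^T. Therefore
A^* =
[[-1, 0, 1],
 [3, 1, 3]].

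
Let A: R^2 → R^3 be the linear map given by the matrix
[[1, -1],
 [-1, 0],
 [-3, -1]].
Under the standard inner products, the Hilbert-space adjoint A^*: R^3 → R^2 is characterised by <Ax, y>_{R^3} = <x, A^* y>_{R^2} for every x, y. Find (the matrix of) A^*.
A^* = A^T =
[[1, -1, -3],
 [-1, 0, -1]]

For real matrices with standard dot products, the defining identity <Ax, y> = <x, A^* y> gives (Ax)^T y = x^T (A^*) y, i.e. x^T A^T y = x^T (A^*) y. Since this holds for all x, y, we must have A^* = A^T. Therefore
A^* =
[[1, -1, -3],
 [-1, 0, -1]].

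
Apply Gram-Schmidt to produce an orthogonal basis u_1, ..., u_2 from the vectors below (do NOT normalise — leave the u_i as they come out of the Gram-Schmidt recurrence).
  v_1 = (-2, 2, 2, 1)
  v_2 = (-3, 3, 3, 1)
Orthogonal basis:
  u_1 = (-2, 2, 2, 1)
  u_2 = (-1/13, 1/13, 1/13, -6/13)

Apply the Gram-Schmidt recurrence
  u_1 = v_1
  u_i = v_i − Σ_{j<i} ((v_i · u_j) / (u_j · u_j)) · u_j.

Step by step this gives:
  u_1 = (-2, 2, 2, 1)
  u_2 = (-1/13, 1/13, 1/13, -6/13)

Orthogonality check:
  u_2 · u_1 = 0 (should be 0)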